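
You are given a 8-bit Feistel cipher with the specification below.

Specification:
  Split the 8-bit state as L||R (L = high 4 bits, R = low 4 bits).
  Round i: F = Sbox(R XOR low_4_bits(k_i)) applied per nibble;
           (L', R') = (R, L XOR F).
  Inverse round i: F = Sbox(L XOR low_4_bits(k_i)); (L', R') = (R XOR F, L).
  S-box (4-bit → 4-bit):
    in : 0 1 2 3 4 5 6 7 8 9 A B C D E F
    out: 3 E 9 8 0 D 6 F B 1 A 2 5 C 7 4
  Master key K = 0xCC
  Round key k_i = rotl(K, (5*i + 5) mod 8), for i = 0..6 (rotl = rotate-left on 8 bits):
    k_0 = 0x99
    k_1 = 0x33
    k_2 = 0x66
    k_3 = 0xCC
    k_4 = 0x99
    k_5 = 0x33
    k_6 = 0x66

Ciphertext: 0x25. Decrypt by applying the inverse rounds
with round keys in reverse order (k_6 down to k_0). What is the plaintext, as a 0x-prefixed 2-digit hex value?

s_0 = ciphertext = 0x25
s_1 = InvRound(s_0, k_6) = 0x52
s_2 = InvRound(s_1, k_5) = 0x45
s_3 = InvRound(s_2, k_4) = 0x94
s_4 = InvRound(s_3, k_3) = 0x99
s_5 = InvRound(s_4, k_2) = 0xD9
s_6 = InvRound(s_5, k_1) = 0xED
s_7 = InvRound(s_6, k_0) = 0x2E

0x2E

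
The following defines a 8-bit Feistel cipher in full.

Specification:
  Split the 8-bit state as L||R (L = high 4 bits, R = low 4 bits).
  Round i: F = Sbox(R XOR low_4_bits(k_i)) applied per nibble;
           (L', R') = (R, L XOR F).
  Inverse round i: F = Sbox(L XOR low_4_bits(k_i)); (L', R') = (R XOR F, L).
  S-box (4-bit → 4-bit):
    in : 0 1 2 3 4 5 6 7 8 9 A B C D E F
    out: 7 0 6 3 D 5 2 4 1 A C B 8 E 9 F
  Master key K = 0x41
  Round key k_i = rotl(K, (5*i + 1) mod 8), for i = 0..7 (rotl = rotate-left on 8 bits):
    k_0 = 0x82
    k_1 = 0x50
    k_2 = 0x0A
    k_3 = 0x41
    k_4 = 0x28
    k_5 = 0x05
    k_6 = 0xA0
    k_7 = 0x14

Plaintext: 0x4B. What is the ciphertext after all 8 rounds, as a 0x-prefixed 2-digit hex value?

s_0 = plaintext = 0x4B
s_1 = Round(s_0, k_0) = 0xBE
s_2 = Round(s_1, k_1) = 0xE2
s_3 = Round(s_2, k_2) = 0x2F
s_4 = Round(s_3, k_3) = 0xFB
s_5 = Round(s_4, k_4) = 0xBC
s_6 = Round(s_5, k_5) = 0xC1
s_7 = Round(s_6, k_6) = 0x1C
s_8 = Round(s_7, k_7) = 0xC0

0xC0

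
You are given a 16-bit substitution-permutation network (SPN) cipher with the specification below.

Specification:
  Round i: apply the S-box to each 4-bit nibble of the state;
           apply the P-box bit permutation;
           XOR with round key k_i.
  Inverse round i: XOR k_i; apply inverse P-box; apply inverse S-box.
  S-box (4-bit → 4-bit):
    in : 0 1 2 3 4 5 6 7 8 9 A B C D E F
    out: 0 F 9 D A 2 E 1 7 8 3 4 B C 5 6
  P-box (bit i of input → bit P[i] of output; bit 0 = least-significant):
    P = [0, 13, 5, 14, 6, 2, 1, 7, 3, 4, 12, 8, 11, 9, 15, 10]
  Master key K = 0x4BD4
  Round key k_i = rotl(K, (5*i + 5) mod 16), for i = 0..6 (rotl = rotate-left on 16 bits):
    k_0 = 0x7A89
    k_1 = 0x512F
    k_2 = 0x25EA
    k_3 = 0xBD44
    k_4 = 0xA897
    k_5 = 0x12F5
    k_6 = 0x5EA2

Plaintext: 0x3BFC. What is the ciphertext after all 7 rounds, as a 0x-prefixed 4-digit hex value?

0x618D

s_0 = plaintext = 0x3BFC
s_1 = Round(s_0, k_0) = 0x868E
s_2 = Round(s_1, k_1) = 0xCA58
s_3 = Round(s_2, k_2) = 0x0BD7
s_4 = Round(s_3, k_3) = 0xADC7
s_5 = Round(s_4, k_4) = 0xB352
s_6 = Round(s_5, k_5) = 0xC3F8
s_7 = Round(s_6, k_6) = 0x618D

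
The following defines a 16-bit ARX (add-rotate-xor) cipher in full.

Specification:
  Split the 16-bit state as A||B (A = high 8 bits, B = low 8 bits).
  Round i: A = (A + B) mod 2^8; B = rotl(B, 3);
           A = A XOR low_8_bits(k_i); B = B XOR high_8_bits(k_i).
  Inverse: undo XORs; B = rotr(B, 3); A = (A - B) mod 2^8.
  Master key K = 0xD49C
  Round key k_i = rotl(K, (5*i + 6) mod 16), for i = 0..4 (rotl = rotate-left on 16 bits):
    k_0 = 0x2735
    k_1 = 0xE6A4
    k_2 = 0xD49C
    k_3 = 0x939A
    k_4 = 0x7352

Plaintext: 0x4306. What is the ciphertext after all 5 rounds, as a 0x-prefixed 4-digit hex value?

0x0566

s_0 = plaintext = 0x4306
s_1 = Round(s_0, k_0) = 0x7C17
s_2 = Round(s_1, k_1) = 0x375E
s_3 = Round(s_2, k_2) = 0x0926
s_4 = Round(s_3, k_3) = 0xB5A2
s_5 = Round(s_4, k_4) = 0x0566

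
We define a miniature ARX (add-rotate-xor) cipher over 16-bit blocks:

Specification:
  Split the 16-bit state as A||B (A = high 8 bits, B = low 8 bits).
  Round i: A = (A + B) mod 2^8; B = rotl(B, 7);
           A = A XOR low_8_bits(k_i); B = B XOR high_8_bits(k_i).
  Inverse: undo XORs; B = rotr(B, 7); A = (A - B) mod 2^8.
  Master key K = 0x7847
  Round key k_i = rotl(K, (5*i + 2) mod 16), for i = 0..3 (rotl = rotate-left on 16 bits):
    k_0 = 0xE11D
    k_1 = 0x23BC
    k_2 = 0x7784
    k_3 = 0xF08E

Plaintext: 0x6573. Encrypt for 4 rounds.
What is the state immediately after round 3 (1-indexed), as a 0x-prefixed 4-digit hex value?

s_0 = plaintext = 0x6573
s_1 = Round(s_0, k_0) = 0xC558
s_2 = Round(s_1, k_1) = 0xA10F
s_3 = Round(s_2, k_2) = 0x34F0
s_4 = Round(s_3, k_3) = 0xAA88

0x34F0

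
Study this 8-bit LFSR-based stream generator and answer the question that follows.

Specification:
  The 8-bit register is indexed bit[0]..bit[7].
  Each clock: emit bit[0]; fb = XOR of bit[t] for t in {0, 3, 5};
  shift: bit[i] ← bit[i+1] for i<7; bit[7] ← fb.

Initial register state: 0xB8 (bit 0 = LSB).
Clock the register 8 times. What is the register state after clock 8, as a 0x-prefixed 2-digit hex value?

0x3A

reg_0 = 0xB8
clock 1: out=0, reg = 0x5C
clock 2: out=0, reg = 0xAE
clock 3: out=0, reg = 0x57
clock 4: out=1, reg = 0xAB
clock 5: out=1, reg = 0xD5
clock 6: out=1, reg = 0xEA
clock 7: out=0, reg = 0x75
clock 8: out=1, reg = 0x3A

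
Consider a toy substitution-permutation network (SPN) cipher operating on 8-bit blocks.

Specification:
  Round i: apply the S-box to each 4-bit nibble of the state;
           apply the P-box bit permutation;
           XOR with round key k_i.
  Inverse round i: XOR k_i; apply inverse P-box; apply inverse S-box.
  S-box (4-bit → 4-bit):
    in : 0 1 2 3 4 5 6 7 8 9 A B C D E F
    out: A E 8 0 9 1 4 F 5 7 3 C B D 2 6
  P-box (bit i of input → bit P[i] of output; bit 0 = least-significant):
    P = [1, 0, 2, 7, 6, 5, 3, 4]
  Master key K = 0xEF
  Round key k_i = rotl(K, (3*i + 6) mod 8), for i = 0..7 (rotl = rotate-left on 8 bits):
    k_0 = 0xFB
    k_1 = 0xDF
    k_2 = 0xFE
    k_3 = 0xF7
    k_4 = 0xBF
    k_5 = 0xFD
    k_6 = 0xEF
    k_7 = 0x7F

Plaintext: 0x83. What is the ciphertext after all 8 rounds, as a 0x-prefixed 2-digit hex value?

0xCC

s_0 = plaintext = 0x83
s_1 = Round(s_0, k_0) = 0xB3
s_2 = Round(s_1, k_1) = 0xC7
s_3 = Round(s_2, k_2) = 0x09
s_4 = Round(s_3, k_3) = 0xC0
s_5 = Round(s_4, k_4) = 0x4E
s_6 = Round(s_5, k_5) = 0xAC
s_7 = Round(s_6, k_6) = 0x0C
s_8 = Round(s_7, k_7) = 0xCC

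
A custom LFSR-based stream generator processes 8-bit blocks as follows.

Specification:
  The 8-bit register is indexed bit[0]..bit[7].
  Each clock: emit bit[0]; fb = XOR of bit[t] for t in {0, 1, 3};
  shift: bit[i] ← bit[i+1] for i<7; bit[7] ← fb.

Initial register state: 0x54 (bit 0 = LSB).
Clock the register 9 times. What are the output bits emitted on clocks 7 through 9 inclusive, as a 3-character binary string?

reg_0 = 0x54
clock 1: out=0, reg = 0x2A
clock 2: out=0, reg = 0x15
clock 3: out=1, reg = 0x8A
clock 4: out=0, reg = 0x45
clock 5: out=1, reg = 0xA2
clock 6: out=0, reg = 0xD1
clock 7: out=1, reg = 0xE8
clock 8: out=0, reg = 0xF4
clock 9: out=0, reg = 0x7A

100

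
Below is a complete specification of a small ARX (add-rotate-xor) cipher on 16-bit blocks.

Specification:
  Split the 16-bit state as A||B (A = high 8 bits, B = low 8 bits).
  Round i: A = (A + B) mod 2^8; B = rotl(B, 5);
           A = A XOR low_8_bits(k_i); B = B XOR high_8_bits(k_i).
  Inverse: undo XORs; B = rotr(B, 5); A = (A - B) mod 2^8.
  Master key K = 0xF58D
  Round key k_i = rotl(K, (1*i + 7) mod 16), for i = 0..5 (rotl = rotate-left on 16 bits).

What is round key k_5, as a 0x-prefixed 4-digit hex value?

K = 0xF58D
k_0 = rotl(K, (1*0+7) mod 16) = rotl(K, 7) = 0xC6FA
k_1 = rotl(K, (1*1+7) mod 16) = rotl(K, 8) = 0x8DF5
k_2 = rotl(K, (1*2+7) mod 16) = rotl(K, 9) = 0x1BEB
k_3 = rotl(K, (1*3+7) mod 16) = rotl(K, 10) = 0x37D6
k_4 = rotl(K, (1*4+7) mod 16) = rotl(K, 11) = 0x6FAC
k_5 = rotl(K, (1*5+7) mod 16) = rotl(K, 12) = 0xDF58

0xDF58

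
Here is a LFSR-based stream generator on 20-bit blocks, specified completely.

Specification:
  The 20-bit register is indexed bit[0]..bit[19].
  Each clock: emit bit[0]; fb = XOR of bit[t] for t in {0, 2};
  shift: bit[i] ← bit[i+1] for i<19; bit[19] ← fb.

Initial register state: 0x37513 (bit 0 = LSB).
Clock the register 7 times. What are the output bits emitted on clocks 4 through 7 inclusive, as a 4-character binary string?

reg_0 = 0x37513
clock 1: out=1, reg = 0x9BA89
clock 2: out=1, reg = 0xCDD44
clock 3: out=0, reg = 0xE6EA2
clock 4: out=0, reg = 0x73751
clock 5: out=1, reg = 0xB9BA8
clock 6: out=0, reg = 0x5CDD4
clock 7: out=0, reg = 0xAE6EA

0100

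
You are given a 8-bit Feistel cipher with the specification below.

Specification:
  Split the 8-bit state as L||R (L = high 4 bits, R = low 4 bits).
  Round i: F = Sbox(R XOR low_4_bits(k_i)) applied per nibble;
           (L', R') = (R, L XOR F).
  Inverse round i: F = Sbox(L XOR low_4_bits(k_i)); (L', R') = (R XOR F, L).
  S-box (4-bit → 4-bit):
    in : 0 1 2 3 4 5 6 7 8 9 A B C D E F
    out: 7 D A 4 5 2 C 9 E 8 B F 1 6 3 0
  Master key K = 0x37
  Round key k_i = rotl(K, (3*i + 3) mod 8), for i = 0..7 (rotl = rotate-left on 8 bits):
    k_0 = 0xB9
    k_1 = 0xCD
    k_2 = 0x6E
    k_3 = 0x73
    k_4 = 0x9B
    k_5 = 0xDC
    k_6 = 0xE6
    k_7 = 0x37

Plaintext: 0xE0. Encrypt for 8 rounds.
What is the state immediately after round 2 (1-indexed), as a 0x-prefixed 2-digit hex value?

0x6F

s_0 = plaintext = 0xE0
s_1 = Round(s_0, k_0) = 0x06
s_2 = Round(s_1, k_1) = 0x6F
s_3 = Round(s_2, k_2) = 0xFB
s_4 = Round(s_3, k_3) = 0xB1
s_5 = Round(s_4, k_4) = 0x10
s_6 = Round(s_5, k_5) = 0x00
s_7 = Round(s_6, k_6) = 0x0C
s_8 = Round(s_7, k_7) = 0xCF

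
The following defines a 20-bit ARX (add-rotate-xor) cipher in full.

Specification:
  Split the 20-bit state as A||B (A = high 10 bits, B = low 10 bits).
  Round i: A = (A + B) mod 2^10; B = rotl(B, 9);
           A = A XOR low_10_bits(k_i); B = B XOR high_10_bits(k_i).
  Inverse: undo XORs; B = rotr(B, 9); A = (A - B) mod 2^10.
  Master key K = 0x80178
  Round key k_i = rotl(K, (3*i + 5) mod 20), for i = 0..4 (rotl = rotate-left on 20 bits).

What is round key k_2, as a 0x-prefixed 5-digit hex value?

0xBC400

K = 0x80178
k_0 = rotl(K, (3*0+5) mod 20) = rotl(K, 5) = 0x02F10
k_1 = rotl(K, (3*1+5) mod 20) = rotl(K, 8) = 0x17880
k_2 = rotl(K, (3*2+5) mod 20) = rotl(K, 11) = 0xBC400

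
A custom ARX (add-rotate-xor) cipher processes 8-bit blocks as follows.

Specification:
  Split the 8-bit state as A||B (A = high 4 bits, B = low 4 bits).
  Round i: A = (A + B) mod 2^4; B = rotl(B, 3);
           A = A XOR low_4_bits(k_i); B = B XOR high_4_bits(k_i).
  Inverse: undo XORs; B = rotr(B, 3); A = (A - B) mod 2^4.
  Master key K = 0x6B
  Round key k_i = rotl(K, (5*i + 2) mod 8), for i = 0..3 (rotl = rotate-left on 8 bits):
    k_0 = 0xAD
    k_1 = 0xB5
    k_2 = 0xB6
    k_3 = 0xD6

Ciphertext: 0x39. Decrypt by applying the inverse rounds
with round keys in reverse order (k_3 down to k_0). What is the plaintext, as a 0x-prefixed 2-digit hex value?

s_0 = ciphertext = 0x39
s_1 = InvRound(s_0, k_3) = 0xD8
s_2 = InvRound(s_1, k_2) = 0x56
s_3 = InvRound(s_2, k_1) = 0x5B
s_4 = InvRound(s_3, k_0) = 0x62

0x62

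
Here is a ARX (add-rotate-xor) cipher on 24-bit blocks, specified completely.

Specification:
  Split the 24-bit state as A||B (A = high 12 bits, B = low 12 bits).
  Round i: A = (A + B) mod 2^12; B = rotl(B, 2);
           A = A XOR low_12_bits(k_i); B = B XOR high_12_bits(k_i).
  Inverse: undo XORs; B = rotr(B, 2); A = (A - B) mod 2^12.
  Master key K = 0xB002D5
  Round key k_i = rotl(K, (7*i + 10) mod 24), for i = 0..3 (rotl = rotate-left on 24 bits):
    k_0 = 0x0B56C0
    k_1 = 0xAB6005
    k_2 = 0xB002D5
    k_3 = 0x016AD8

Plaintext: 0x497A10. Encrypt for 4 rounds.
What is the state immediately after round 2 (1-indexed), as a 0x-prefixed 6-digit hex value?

s_0 = plaintext = 0x497A10
s_1 = Round(s_0, k_0) = 0x8678F7
s_2 = Round(s_1, k_1) = 0x15B968
s_3 = Round(s_2, k_2) = 0x816EA2
s_4 = Round(s_3, k_3) = 0xC60A9D

0x15B968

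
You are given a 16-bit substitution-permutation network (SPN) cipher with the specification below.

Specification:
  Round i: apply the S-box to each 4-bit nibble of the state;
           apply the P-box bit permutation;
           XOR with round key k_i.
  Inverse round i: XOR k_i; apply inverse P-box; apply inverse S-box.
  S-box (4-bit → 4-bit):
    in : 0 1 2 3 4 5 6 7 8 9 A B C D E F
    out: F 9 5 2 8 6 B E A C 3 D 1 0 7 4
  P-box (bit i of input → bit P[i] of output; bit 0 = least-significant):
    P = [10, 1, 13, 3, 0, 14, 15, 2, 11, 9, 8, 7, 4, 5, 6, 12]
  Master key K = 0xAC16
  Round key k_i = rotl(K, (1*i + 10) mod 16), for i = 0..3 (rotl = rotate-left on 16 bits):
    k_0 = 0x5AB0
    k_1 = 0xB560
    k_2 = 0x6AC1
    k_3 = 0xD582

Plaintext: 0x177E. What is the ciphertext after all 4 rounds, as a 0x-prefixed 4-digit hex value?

0xAF2F

s_0 = plaintext = 0x177E
s_1 = Round(s_0, k_0) = 0xAD26
s_2 = Round(s_1, k_1) = 0x315B
s_3 = Round(s_2, k_2) = 0x8669
s_4 = Round(s_3, k_3) = 0xAF2F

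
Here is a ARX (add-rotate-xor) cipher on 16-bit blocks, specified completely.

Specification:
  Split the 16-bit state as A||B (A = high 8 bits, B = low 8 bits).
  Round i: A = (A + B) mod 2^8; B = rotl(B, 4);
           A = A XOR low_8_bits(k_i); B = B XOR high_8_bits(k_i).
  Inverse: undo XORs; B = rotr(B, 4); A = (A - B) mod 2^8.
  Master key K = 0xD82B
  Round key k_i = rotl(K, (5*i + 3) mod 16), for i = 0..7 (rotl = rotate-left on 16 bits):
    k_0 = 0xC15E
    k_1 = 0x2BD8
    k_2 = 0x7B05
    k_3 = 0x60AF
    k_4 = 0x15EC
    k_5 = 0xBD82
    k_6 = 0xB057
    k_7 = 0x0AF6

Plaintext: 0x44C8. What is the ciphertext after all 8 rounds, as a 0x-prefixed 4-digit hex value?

0x08C5

s_0 = plaintext = 0x44C8
s_1 = Round(s_0, k_0) = 0x524D
s_2 = Round(s_1, k_1) = 0x47FF
s_3 = Round(s_2, k_2) = 0x4384
s_4 = Round(s_3, k_3) = 0x6828
s_5 = Round(s_4, k_4) = 0x7C97
s_6 = Round(s_5, k_5) = 0x91C4
s_7 = Round(s_6, k_6) = 0x02FC
s_8 = Round(s_7, k_7) = 0x08C5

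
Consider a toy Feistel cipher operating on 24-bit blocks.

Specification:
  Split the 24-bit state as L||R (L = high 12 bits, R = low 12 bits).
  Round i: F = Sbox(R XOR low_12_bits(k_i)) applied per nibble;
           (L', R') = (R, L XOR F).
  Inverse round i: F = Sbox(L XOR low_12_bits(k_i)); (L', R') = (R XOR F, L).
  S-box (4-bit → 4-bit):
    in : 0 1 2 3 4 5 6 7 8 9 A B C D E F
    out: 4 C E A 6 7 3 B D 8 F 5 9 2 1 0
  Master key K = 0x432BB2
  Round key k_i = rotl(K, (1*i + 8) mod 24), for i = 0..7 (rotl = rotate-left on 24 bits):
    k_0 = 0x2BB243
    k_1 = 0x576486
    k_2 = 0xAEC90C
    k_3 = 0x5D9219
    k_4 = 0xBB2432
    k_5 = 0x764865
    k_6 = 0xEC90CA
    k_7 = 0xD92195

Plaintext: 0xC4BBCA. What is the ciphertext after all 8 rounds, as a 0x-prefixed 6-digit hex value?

0xB8743A

s_0 = plaintext = 0xC4BBCA
s_1 = Round(s_0, k_0) = 0xBCA493
s_2 = Round(s_1, k_1) = 0x493F0D
s_3 = Round(s_2, k_2) = 0xF0D7DF
s_4 = Round(s_3, k_3) = 0x7DF89E
s_5 = Round(s_4, k_4) = 0x89EE26
s_6 = Round(s_5, k_5) = 0xE26BF4
s_7 = Round(s_6, k_6) = 0xBF4B87
s_8 = Round(s_7, k_7) = 0xB8743A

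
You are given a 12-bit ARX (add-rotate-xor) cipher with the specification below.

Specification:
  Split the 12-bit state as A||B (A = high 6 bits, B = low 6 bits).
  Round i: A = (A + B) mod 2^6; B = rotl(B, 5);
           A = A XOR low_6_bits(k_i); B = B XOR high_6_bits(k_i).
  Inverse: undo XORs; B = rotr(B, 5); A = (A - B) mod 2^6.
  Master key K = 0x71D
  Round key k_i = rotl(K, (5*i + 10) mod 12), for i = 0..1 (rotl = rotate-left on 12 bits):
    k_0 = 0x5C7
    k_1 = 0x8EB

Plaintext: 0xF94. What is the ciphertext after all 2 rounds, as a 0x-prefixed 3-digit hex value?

s_0 = plaintext = 0xF94
s_1 = Round(s_0, k_0) = 0x55D
s_2 = Round(s_1, k_1) = 0x64D

0x64D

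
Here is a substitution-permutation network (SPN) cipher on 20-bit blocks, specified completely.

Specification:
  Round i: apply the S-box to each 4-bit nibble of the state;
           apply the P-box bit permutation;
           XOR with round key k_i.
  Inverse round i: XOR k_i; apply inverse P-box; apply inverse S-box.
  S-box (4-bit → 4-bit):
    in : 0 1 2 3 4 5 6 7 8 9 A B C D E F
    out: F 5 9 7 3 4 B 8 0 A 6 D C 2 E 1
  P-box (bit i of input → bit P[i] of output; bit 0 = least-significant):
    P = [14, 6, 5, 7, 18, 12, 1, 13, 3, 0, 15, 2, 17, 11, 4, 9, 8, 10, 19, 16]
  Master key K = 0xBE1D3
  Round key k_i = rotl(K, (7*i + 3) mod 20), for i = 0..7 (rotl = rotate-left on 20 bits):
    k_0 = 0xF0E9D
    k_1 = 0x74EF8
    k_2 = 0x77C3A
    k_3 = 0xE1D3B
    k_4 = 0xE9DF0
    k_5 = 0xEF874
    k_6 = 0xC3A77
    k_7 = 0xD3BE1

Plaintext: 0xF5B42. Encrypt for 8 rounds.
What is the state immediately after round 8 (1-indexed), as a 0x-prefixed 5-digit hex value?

s_0 = plaintext = 0xF5B42
s_1 = Round(s_0, k_0) = 0xBDF01
s_2 = Round(s_1, k_1) = 0xA37D2
s_3 = Round(s_2, k_2) = 0xD20AE
s_4 = Round(s_3, k_3) = 0xC8BD4
s_5 = Round(s_4, k_4) = 0x74DBC
s_6 = Round(s_5, k_5) = 0x9D0D7
s_7 = Round(s_6, k_6) = 0xDA6FA
s_8 = Round(s_7, k_7) = 0x9379C

0x9379C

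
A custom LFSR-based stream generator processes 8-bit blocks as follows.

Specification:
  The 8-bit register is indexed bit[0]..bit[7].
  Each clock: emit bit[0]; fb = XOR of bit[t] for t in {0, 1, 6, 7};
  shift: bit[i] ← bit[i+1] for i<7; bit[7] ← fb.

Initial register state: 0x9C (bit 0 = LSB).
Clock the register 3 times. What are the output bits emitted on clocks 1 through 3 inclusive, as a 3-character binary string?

001

reg_0 = 0x9C
clock 1: out=0, reg = 0xCE
clock 2: out=0, reg = 0xE7
clock 3: out=1, reg = 0x73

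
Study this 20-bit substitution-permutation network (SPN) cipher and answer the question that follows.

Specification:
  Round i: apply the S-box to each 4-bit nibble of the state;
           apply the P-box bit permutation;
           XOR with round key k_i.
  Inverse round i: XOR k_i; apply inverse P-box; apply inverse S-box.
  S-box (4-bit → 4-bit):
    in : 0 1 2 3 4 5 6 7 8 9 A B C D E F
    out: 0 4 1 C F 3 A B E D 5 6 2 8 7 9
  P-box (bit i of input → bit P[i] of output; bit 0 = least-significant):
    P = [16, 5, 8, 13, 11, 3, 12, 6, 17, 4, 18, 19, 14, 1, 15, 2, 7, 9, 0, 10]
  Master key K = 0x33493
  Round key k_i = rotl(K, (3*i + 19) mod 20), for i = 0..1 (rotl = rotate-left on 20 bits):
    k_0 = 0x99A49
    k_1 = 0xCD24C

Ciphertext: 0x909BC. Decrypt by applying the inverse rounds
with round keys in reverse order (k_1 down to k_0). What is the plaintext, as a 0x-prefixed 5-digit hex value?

s_0 = ciphertext = 0x909BC
s_1 = InvRound(s_0, k_1) = 0x5AB9E
s_2 = InvRound(s_1, k_0) = 0xA6833

0xA6833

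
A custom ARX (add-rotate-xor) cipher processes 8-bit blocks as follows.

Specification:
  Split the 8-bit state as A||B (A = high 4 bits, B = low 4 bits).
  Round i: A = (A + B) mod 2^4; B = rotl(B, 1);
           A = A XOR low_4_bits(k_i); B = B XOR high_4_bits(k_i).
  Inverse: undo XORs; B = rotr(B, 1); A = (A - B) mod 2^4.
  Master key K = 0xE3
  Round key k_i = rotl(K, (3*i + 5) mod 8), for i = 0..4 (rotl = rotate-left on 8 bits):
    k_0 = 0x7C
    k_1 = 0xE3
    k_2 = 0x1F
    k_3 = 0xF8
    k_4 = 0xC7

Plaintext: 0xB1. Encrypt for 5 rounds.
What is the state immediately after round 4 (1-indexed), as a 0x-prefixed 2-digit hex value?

0x6C

s_0 = plaintext = 0xB1
s_1 = Round(s_0, k_0) = 0x05
s_2 = Round(s_1, k_1) = 0x64
s_3 = Round(s_2, k_2) = 0x59
s_4 = Round(s_3, k_3) = 0x6C
s_5 = Round(s_4, k_4) = 0x55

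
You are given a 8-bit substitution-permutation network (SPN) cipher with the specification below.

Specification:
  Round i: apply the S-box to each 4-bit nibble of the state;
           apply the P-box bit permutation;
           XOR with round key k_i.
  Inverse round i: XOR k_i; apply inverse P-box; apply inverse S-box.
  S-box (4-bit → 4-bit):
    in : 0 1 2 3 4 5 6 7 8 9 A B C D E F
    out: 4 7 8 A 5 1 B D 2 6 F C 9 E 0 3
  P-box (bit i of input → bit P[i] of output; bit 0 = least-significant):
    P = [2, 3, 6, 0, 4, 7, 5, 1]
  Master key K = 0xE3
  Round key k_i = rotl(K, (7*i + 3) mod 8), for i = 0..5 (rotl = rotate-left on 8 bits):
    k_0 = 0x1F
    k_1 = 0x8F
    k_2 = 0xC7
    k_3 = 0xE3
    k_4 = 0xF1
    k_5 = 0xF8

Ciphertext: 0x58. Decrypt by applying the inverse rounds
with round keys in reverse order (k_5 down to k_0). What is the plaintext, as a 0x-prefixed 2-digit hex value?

0x89

s_0 = ciphertext = 0x58
s_1 = InvRound(s_0, k_5) = 0x9E
s_2 = InvRound(s_1, k_4) = 0xBA
s_3 = InvRound(s_2, k_3) = 0x5D
s_4 = InvRound(s_3, k_2) = 0x68
s_5 = InvRound(s_4, k_1) = 0xD7
s_6 = InvRound(s_5, k_0) = 0x89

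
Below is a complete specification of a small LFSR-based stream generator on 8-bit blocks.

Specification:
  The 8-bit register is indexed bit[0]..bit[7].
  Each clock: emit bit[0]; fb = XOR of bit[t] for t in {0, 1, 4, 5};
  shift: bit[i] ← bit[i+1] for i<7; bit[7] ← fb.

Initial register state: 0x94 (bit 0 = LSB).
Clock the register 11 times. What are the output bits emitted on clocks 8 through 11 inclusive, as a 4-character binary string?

1110

reg_0 = 0x94
clock 1: out=0, reg = 0xCA
clock 2: out=0, reg = 0xE5
clock 3: out=1, reg = 0x72
clock 4: out=0, reg = 0xB9
clock 5: out=1, reg = 0xDC
clock 6: out=0, reg = 0xEE
clock 7: out=0, reg = 0x77
clock 8: out=1, reg = 0x3B
clock 9: out=1, reg = 0x1D
clock 10: out=1, reg = 0x0E
clock 11: out=0, reg = 0x87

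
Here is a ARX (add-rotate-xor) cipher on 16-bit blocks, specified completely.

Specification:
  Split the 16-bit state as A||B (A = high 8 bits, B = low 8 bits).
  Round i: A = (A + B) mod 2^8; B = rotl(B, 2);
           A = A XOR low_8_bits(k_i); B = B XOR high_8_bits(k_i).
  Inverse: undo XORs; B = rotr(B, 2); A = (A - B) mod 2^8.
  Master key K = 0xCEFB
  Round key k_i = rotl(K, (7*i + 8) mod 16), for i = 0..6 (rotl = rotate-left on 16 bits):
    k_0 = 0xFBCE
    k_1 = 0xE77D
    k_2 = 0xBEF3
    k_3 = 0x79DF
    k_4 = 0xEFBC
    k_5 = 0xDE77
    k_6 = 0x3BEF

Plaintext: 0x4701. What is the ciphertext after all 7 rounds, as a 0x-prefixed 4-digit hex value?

s_0 = plaintext = 0x4701
s_1 = Round(s_0, k_0) = 0x86FF
s_2 = Round(s_1, k_1) = 0xF818
s_3 = Round(s_2, k_2) = 0xE3DE
s_4 = Round(s_3, k_3) = 0x1E02
s_5 = Round(s_4, k_4) = 0x9CE7
s_6 = Round(s_5, k_5) = 0xF441
s_7 = Round(s_6, k_6) = 0xDA3E

0xDA3E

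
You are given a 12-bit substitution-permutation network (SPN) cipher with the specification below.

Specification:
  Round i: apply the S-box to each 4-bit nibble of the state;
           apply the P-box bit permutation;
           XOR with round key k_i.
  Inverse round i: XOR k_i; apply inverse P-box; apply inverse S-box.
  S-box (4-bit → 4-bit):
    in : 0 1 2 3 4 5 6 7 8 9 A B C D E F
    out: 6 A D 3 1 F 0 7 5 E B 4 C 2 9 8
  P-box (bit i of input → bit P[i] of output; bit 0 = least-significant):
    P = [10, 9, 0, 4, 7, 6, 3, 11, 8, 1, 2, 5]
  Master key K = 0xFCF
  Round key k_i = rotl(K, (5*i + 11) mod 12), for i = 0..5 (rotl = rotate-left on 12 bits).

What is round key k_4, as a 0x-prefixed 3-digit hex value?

K = 0xFCF
k_0 = rotl(K, (5*0+11) mod 12) = rotl(K, 11) = 0xFE7
k_1 = rotl(K, (5*1+11) mod 12) = rotl(K, 4) = 0xCFF
k_2 = rotl(K, (5*2+11) mod 12) = rotl(K, 9) = 0xFF9
k_3 = rotl(K, (5*3+11) mod 12) = rotl(K, 2) = 0xF3F
k_4 = rotl(K, (5*4+11) mod 12) = rotl(K, 7) = 0x7FE

0x7FE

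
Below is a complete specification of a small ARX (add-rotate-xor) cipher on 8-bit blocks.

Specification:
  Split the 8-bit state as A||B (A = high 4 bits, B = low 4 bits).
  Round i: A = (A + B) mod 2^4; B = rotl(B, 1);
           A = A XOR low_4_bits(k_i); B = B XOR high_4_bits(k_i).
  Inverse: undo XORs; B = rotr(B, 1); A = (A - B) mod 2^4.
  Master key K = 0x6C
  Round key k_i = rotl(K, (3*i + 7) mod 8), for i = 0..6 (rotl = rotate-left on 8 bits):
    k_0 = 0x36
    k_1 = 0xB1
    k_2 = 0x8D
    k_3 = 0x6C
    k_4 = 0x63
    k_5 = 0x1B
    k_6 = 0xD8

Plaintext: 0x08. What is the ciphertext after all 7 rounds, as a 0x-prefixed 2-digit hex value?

0x82

s_0 = plaintext = 0x08
s_1 = Round(s_0, k_0) = 0xE2
s_2 = Round(s_1, k_1) = 0x1F
s_3 = Round(s_2, k_2) = 0xD7
s_4 = Round(s_3, k_3) = 0x88
s_5 = Round(s_4, k_4) = 0x37
s_6 = Round(s_5, k_5) = 0x1F
s_7 = Round(s_6, k_6) = 0x82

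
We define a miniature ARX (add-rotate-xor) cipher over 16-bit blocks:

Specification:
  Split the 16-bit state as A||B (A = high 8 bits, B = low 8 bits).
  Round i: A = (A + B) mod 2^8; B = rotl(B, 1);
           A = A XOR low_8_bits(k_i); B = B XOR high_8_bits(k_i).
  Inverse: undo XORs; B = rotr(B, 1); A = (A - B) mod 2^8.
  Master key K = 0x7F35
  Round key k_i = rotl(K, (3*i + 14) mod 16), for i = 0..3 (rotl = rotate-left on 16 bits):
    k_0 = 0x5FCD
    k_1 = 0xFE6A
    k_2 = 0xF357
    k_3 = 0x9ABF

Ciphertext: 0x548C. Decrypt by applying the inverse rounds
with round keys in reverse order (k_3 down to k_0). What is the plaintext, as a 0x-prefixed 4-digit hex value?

0xCE0F

s_0 = ciphertext = 0x548C
s_1 = InvRound(s_0, k_3) = 0xE00B
s_2 = InvRound(s_1, k_2) = 0x3B7C
s_3 = InvRound(s_2, k_1) = 0x1041
s_4 = InvRound(s_3, k_0) = 0xCE0F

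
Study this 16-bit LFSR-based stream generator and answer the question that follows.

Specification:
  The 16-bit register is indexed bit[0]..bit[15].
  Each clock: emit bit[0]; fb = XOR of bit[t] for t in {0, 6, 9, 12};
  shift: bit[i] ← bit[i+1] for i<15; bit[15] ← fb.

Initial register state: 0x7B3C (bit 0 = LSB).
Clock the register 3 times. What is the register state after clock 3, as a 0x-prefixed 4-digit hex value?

0x4F67

reg_0 = 0x7B3C
clock 1: out=0, reg = 0x3D9E
clock 2: out=0, reg = 0x9ECF
clock 3: out=1, reg = 0x4F67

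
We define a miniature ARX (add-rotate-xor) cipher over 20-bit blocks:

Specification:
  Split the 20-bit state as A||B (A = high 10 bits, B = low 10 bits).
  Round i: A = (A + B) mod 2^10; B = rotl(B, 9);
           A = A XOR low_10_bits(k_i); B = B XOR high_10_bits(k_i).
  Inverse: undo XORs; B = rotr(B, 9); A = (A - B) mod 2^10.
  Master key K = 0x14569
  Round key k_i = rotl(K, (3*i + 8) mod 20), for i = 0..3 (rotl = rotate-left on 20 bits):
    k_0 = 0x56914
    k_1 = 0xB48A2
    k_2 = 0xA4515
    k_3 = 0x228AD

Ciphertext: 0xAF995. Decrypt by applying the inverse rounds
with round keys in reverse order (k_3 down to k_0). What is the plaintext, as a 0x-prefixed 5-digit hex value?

0xCB087

s_0 = ciphertext = 0xAF995
s_1 = InvRound(s_0, k_3) = 0xF563E
s_2 = InvRound(s_1, k_2) = 0x5895E
s_3 = InvRound(s_2, k_1) = 0xA9F19
s_4 = InvRound(s_3, k_0) = 0xCB087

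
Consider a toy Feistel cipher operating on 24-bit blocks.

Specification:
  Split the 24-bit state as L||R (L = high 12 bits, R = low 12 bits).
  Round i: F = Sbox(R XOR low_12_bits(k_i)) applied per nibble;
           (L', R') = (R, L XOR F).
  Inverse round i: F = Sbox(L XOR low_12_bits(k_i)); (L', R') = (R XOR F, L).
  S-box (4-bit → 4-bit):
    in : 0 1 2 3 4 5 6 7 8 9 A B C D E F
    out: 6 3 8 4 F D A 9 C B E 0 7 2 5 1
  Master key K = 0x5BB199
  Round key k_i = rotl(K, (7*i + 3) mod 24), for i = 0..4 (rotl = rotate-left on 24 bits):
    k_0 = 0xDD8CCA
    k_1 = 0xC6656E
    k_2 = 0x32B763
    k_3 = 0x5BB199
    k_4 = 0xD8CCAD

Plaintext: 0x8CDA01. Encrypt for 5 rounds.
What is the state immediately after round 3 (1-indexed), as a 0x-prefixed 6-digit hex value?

0x325D47

s_0 = plaintext = 0x8CDA01
s_1 = Round(s_0, k_0) = 0xA012BD
s_2 = Round(s_1, k_1) = 0x2BD325
s_3 = Round(s_2, k_2) = 0x325D47
s_4 = Round(s_3, k_3) = 0xD47400
s_5 = Round(s_4, k_4) = 0x4001A5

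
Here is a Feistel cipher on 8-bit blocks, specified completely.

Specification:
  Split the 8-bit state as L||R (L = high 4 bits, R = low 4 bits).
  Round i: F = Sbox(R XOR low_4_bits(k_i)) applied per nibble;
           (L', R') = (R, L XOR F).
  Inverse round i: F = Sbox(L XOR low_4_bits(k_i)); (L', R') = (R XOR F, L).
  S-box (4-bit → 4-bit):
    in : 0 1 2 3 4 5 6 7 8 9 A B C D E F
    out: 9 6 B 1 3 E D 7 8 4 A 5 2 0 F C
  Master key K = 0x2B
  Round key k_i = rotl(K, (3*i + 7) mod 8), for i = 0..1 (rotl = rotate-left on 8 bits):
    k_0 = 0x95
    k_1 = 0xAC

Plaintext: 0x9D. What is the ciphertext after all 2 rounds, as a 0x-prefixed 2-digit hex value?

0x1D

s_0 = plaintext = 0x9D
s_1 = Round(s_0, k_0) = 0xD1
s_2 = Round(s_1, k_1) = 0x1D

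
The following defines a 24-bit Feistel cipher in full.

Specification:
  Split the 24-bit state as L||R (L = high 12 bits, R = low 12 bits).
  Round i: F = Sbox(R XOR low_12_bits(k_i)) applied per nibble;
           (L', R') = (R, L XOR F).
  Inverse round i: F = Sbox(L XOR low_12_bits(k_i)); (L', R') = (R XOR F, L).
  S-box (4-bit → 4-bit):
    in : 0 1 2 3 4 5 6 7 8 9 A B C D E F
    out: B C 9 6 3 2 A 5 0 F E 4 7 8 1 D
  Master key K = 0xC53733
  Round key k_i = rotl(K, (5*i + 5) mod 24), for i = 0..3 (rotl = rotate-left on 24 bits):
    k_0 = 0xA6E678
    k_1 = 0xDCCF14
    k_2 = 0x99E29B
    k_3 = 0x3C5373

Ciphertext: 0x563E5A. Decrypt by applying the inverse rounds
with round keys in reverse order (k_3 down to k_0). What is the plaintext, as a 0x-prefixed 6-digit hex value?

0x027FEE

s_0 = ciphertext = 0x563E5A
s_1 = InvRound(s_0, k_3) = 0x491563
s_2 = InvRound(s_1, k_2) = 0xFDD491
s_3 = InvRound(s_2, k_1) = 0xFEEFDD
s_4 = InvRound(s_3, k_0) = 0x027FEE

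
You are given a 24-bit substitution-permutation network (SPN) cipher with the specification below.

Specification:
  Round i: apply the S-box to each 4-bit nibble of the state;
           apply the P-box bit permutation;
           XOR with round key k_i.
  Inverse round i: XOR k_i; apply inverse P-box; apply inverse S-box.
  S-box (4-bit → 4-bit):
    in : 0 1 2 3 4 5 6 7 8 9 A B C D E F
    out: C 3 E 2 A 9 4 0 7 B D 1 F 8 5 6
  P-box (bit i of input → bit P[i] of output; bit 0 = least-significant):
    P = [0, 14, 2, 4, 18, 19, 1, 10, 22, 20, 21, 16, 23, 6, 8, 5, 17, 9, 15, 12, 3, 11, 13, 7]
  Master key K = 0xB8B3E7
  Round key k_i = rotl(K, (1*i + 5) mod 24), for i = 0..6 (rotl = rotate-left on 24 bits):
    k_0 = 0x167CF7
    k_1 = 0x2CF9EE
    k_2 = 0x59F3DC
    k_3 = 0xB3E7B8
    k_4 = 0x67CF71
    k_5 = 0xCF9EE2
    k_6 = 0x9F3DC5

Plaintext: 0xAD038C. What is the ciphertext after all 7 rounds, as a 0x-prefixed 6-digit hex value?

0x55B1AB

s_0 = plaintext = 0xAD038C
s_1 = Round(s_0, k_0) = 0x0A0D48
s_2 = Round(s_1, k_1) = 0x270C4B
s_3 = Round(s_2, k_2) = 0x20DE7D
s_4 = Round(s_3, k_3) = 0xD35F08
s_5 = Round(s_4, k_4) = 0xD789D6
s_6 = Round(s_5, k_5) = 0x1E9B26
s_7 = Round(s_6, k_6) = 0x55B1AB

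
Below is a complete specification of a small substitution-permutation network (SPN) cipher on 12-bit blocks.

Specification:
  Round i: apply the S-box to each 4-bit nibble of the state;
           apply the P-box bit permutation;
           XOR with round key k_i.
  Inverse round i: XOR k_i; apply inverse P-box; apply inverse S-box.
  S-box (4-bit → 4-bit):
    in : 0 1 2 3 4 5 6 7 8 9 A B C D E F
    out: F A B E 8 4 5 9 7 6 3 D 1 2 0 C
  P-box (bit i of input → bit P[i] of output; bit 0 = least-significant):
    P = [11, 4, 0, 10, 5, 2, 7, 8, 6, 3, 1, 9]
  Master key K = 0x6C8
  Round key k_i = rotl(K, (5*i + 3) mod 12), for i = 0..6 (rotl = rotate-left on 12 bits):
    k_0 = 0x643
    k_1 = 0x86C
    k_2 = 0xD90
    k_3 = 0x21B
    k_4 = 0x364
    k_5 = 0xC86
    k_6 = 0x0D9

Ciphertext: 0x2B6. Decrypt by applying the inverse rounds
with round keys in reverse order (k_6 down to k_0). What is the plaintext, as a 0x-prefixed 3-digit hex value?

s_0 = ciphertext = 0x2B6
s_1 = InvRound(s_0, k_6) = 0x0A5
s_2 = InvRound(s_1, k_5) = 0x5CB
s_3 = InvRound(s_2, k_4) = 0x38F
s_4 = InvRound(s_3, k_3) = 0xE3D
s_5 = InvRound(s_4, k_2) = 0x105
s_6 = InvRound(s_5, k_1) = 0xA76
s_7 = InvRound(s_6, k_0) = 0xEA0

0xEA0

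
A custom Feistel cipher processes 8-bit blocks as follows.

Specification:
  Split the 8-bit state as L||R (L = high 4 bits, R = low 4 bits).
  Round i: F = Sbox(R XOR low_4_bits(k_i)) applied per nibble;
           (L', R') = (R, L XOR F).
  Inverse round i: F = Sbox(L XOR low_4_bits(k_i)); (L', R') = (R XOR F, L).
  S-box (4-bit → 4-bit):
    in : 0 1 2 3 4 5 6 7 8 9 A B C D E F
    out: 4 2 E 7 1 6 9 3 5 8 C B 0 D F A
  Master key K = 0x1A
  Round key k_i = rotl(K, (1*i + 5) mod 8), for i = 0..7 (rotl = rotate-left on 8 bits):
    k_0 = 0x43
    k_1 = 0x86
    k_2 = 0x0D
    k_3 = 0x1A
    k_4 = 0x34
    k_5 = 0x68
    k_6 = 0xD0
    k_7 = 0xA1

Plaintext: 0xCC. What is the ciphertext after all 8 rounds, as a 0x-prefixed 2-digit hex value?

s_0 = plaintext = 0xCC
s_1 = Round(s_0, k_0) = 0xC6
s_2 = Round(s_1, k_1) = 0x68
s_3 = Round(s_2, k_2) = 0x80
s_4 = Round(s_3, k_3) = 0x04
s_5 = Round(s_4, k_4) = 0x44
s_6 = Round(s_5, k_5) = 0x44
s_7 = Round(s_6, k_6) = 0x45
s_8 = Round(s_7, k_7) = 0x55

0x55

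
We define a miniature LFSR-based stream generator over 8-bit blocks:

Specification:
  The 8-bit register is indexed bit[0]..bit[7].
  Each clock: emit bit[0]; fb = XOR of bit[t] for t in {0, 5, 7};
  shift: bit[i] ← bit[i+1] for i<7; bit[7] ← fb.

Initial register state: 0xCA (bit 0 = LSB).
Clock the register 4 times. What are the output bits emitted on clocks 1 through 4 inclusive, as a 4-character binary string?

reg_0 = 0xCA
clock 1: out=0, reg = 0xE5
clock 2: out=1, reg = 0xF2
clock 3: out=0, reg = 0x79
clock 4: out=1, reg = 0x3C

0101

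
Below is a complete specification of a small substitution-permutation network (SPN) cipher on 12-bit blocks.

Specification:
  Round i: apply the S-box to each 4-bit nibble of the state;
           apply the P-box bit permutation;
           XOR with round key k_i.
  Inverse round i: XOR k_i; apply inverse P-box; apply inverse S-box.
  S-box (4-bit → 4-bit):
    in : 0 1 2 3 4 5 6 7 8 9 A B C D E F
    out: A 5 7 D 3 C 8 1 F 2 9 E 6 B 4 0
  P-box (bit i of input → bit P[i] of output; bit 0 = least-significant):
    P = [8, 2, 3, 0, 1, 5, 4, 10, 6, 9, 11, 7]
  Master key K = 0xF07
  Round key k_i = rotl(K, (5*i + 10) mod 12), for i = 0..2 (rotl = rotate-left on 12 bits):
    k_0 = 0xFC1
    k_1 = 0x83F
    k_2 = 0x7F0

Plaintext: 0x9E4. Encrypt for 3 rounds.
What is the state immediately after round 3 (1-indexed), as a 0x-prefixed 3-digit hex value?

0x666

s_0 = plaintext = 0x9E4
s_1 = Round(s_0, k_0) = 0xCD5
s_2 = Round(s_1, k_1) = 0x614
s_3 = Round(s_2, k_2) = 0x666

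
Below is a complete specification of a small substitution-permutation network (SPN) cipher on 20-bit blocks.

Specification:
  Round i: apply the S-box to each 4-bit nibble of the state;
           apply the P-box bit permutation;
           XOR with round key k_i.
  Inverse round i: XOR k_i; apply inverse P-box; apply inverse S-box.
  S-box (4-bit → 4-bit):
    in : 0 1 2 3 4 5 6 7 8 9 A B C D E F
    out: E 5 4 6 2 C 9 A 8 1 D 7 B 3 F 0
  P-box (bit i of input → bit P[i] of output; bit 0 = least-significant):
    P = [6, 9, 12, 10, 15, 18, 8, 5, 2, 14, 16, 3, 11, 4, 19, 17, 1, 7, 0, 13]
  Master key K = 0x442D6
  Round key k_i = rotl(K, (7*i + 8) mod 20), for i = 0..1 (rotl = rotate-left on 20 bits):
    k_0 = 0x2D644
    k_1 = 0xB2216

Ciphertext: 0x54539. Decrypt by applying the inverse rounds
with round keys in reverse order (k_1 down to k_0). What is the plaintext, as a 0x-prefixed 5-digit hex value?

s_0 = ciphertext = 0x54539
s_1 = InvRound(s_0, k_1) = 0xA5C07
s_2 = InvRound(s_1, k_0) = 0x11F9D

0x11F9D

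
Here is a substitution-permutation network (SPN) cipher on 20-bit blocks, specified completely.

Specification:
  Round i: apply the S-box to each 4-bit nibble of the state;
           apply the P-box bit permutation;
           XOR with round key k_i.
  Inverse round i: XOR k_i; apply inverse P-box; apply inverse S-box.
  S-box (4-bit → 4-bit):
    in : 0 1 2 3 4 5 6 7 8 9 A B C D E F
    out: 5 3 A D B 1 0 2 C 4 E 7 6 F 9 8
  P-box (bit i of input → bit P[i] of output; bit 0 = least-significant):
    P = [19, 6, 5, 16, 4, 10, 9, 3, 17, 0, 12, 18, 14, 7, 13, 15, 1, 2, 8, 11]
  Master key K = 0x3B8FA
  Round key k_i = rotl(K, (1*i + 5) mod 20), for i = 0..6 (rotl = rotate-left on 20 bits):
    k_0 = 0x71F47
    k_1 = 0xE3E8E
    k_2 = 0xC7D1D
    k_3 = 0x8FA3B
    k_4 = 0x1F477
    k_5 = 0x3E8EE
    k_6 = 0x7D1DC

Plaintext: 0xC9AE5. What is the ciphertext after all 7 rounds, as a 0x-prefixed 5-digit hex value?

s_0 = plaintext = 0xC9AE5
s_1 = Round(s_0, k_0) = 0xB2E5A
s_2 = Round(s_1, k_1) = 0x9BF78
s_3 = Round(s_2, k_2) = 0x918BD
s_4 = Round(s_3, k_3) = 0x5ADCB
s_5 = Round(s_4, k_4) = 0xF4294
s_6 = Round(s_5, k_5) = 0xE222F
s_7 = Round(s_6, k_6) = 0x25D57

0x25D57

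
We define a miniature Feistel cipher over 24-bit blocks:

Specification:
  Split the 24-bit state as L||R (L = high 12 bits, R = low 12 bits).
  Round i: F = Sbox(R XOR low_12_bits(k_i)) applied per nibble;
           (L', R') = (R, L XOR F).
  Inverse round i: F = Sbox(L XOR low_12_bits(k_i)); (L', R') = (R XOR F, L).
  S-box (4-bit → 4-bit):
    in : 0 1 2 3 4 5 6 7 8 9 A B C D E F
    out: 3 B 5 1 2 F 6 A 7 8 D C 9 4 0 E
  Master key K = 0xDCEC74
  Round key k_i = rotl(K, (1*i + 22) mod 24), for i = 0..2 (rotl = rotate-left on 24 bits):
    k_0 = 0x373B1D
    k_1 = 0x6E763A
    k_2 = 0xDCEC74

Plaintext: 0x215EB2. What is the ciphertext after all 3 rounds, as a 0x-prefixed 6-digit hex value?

s_0 = plaintext = 0x215EB2
s_1 = Round(s_0, k_0) = 0xEB2DCB
s_2 = Round(s_1, k_1) = 0xDCB259
s_3 = Round(s_2, k_2) = 0x259D9F

0x259D9F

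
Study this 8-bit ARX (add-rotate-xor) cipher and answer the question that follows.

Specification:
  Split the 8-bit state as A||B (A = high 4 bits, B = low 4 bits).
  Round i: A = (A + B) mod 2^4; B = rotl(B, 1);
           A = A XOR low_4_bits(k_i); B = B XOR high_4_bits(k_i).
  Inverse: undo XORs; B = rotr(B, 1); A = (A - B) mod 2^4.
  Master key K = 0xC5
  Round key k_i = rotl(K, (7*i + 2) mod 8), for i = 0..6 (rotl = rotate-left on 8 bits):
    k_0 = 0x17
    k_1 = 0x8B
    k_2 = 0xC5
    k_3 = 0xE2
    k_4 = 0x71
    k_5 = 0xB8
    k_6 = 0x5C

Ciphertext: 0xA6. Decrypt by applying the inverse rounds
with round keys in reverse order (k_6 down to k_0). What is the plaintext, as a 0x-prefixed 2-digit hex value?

s_0 = ciphertext = 0xA6
s_1 = InvRound(s_0, k_6) = 0xD9
s_2 = InvRound(s_1, k_5) = 0x41
s_3 = InvRound(s_2, k_4) = 0x23
s_4 = InvRound(s_3, k_3) = 0x2E
s_5 = InvRound(s_4, k_2) = 0x61
s_6 = InvRound(s_5, k_1) = 0x1C
s_7 = InvRound(s_6, k_0) = 0x8E

0x8E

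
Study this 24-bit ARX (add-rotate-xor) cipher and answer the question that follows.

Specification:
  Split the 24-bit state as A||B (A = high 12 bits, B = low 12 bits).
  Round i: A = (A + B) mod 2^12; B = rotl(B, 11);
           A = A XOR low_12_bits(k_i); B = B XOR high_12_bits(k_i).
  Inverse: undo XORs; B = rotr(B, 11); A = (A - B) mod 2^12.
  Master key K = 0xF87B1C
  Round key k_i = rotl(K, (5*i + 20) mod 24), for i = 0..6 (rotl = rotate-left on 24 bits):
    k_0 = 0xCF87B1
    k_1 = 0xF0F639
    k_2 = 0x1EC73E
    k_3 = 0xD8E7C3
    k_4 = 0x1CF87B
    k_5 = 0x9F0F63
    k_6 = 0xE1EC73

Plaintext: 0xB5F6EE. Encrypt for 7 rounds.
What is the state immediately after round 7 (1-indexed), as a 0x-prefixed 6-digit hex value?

s_0 = plaintext = 0xB5F6EE
s_1 = Round(s_0, k_0) = 0x5FCF8F
s_2 = Round(s_1, k_1) = 0x3B20C8
s_3 = Round(s_2, k_2) = 0x344188
s_4 = Round(s_3, k_3) = 0x30FD4A
s_5 = Round(s_4, k_4) = 0x82276A
s_6 = Round(s_5, k_5) = 0x0EFA45
s_7 = Round(s_6, k_6) = 0x74733C

0x74733C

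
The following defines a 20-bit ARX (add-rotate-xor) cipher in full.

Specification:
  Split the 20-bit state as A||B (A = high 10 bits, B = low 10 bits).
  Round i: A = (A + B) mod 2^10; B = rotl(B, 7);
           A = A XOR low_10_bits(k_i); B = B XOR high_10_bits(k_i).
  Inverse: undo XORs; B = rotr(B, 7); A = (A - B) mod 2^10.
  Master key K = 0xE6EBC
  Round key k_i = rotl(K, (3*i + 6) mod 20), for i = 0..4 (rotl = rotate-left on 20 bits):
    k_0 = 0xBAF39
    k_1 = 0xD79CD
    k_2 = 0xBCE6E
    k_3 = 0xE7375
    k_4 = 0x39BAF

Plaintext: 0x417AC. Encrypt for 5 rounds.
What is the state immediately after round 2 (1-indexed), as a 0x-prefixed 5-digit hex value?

s_0 = plaintext = 0x417AC
s_1 = Round(s_0, k_0) = 0xE209E
s_2 = Round(s_1, k_1) = 0x7AC4D
s_3 = Round(s_2, k_2) = 0x1587A
s_4 = Round(s_3, k_3) = 0xE9693
s_5 = Round(s_4, k_4) = 0x65D34

0x7AC4D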